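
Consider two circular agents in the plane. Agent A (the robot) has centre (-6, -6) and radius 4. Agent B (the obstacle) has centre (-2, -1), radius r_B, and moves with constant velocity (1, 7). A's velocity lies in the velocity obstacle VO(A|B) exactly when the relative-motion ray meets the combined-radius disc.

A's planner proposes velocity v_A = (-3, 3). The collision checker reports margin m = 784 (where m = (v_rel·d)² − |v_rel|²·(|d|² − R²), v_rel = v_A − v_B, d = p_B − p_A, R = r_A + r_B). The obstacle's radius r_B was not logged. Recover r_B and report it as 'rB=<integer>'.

m = 784
d = (4, 5);  v_rel = (-4, -4),  |v_rel|² = 32
v_rel×d = (-4)·(5) − (-4)·(4) = -4
since m = R²·32 − (-4)²:  R² = (16 + 784) / 32 = 25
R = √25 = 5  ⇒  r_B = 5 − 4 = 1

rB=1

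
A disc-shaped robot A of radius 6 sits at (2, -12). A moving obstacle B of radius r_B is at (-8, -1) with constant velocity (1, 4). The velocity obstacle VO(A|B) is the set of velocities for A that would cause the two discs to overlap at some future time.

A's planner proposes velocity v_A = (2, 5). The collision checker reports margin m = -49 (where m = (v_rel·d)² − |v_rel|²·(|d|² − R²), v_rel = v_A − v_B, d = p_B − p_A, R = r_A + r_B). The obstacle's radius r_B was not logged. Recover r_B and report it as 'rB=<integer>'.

m = -49
d = (-10, 11);  v_rel = (1, 1),  |v_rel|² = 2
v_rel×d = (1)·(11) − (1)·(-10) = 21
since m = R²·2 − 21²:  R² = (441 + -49) / 2 = 196
R = √196 = 14  ⇒  r_B = 14 − 6 = 8

rB=8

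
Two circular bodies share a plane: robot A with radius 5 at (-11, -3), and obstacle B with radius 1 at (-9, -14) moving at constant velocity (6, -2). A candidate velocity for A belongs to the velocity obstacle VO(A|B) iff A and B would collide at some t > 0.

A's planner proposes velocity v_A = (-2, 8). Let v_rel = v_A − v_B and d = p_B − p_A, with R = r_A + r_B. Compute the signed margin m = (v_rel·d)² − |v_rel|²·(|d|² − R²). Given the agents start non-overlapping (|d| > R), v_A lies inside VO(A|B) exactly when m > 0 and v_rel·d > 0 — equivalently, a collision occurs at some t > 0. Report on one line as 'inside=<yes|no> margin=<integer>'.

d = (2, -11),  |d|² = 125;  R = 5+1 = 6,  c = 125−6² = 89
v_rel = (-8, 10),  |v_rel|² = 164;  v_rel·d = (-8)·(2) + (10)·(-11) = -126
164·t² + 252·t + 89 = 0  ⇒  m = (-126)² − 164·89 = 1280
m = 1280 > 0,  v_rel·d = -126 < 0  ⇒  outside

inside=no margin=1280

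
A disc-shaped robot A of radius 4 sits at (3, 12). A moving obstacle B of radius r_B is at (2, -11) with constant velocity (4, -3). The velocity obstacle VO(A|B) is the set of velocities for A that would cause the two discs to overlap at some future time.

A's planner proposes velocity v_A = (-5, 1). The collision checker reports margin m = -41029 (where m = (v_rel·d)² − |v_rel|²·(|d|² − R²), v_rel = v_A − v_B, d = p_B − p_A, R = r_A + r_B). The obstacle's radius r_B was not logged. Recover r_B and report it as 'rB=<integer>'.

m = -41029
d = (-1, -23);  v_rel = (-9, 4),  |v_rel|² = 97
v_rel×d = (-9)·(-23) − (4)·(-1) = 211
since m = R²·97 − 211²:  R² = (44521 + -41029) / 97 = 36
R = √36 = 6  ⇒  r_B = 6 − 4 = 2

rB=2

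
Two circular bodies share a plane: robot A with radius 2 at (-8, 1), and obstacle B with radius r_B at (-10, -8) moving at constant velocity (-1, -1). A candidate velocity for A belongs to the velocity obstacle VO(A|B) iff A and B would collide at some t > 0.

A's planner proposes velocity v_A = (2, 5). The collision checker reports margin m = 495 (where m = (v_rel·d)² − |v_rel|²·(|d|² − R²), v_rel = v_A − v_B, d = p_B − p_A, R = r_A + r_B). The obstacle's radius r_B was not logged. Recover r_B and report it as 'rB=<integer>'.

m = 495
d = (-2, -9);  v_rel = (3, 6),  |v_rel|² = 45
v_rel×d = (3)·(-9) − (6)·(-2) = -15
since m = R²·45 − (-15)²:  R² = (225 + 495) / 45 = 16
R = √16 = 4  ⇒  r_B = 4 − 2 = 2

rB=2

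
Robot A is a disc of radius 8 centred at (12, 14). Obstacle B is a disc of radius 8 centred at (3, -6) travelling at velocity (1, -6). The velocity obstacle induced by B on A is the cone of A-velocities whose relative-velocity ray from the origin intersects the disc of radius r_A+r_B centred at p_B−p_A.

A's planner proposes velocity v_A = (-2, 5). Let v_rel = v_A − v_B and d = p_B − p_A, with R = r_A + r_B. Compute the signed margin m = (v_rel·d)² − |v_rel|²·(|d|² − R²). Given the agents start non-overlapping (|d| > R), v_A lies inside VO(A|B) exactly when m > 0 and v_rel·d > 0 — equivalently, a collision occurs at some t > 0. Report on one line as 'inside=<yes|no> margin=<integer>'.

d = (-9, -20),  |d|² = 481;  R = 8+8 = 16,  c = 481−16² = 225
v_rel = (-3, 11),  |v_rel|² = 130;  v_rel·d = (-3)·(-9) + (11)·(-20) = -193
130·t² + 386·t + 225 = 0  ⇒  m = (-193)² − 130·225 = 7999
m = 7999 > 0,  v_rel·d = -193 < 0  ⇒  outside

inside=no margin=7999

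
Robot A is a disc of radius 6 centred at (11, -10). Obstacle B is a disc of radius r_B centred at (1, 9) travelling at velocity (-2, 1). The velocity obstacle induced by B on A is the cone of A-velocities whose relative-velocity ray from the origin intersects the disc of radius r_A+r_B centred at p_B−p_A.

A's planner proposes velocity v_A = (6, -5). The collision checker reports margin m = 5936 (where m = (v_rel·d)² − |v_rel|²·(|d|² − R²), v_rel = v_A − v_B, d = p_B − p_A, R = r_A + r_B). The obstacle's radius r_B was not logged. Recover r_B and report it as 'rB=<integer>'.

m = 5936
d = (-10, 19);  v_rel = (8, -6),  |v_rel|² = 100
v_rel×d = (8)·(19) − (-6)·(-10) = 92
since m = R²·100 − 92²:  R² = (8464 + 5936) / 100 = 144
R = √144 = 12  ⇒  r_B = 12 − 6 = 6

rB=6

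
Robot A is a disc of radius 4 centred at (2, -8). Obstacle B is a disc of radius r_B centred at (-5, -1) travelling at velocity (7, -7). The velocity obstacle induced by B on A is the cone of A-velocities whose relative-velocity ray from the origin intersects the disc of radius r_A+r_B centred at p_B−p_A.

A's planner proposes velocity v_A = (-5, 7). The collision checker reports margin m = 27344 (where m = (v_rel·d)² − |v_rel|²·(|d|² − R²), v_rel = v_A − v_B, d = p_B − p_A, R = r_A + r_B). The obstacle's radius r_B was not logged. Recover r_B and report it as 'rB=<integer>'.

m = 27344
d = (-7, 7);  v_rel = (-12, 14),  |v_rel|² = 340
v_rel×d = (-12)·(7) − (14)·(-7) = 14
since m = R²·340 − 14²:  R² = (196 + 27344) / 340 = 81
R = √81 = 9  ⇒  r_B = 9 − 4 = 5

rB=5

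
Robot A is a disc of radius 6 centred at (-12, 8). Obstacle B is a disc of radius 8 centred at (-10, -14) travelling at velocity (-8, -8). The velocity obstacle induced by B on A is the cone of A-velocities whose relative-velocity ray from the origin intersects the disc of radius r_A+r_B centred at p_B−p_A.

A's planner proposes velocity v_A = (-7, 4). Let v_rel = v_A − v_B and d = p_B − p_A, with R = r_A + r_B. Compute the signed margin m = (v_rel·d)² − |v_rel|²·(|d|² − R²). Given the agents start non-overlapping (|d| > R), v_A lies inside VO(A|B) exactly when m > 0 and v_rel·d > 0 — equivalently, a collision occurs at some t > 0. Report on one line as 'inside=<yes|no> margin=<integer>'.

d = (2, -22),  |d|² = 488;  R = 6+8 = 14,  c = 488−14² = 292
v_rel = (1, 12),  |v_rel|² = 145;  v_rel·d = (1)·(2) + (12)·(-22) = -262
145·t² + 524·t + 292 = 0  ⇒  m = (-262)² − 145·292 = 26304
m = 26304 > 0,  v_rel·d = -262 < 0  ⇒  outside

inside=no margin=26304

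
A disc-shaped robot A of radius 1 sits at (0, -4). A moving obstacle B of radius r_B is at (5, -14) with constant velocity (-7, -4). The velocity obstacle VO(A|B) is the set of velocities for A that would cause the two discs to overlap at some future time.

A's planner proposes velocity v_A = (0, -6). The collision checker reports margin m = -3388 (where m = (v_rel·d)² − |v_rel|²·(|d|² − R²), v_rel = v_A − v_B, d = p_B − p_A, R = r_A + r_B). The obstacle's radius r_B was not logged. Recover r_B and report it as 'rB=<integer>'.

m = -3388
d = (5, -10);  v_rel = (7, -2),  |v_rel|² = 53
v_rel×d = (7)·(-10) − (-2)·(5) = -60
since m = R²·53 − (-60)²:  R² = (3600 + -3388) / 53 = 4
R = √4 = 2  ⇒  r_B = 2 − 1 = 1

rB=1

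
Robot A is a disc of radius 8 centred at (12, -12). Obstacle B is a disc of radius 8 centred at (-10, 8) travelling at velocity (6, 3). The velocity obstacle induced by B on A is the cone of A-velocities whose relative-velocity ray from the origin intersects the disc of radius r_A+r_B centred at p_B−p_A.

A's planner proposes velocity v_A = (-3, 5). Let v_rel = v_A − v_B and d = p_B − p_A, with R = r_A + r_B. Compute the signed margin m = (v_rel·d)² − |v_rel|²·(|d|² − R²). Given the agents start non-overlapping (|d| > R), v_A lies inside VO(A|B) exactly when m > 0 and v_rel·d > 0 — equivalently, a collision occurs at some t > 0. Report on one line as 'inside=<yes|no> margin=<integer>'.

d = (-22, 20),  |d|² = 884;  R = 8+8 = 16,  c = 884−16² = 628
v_rel = (-9, 2),  |v_rel|² = 85;  v_rel·d = (-9)·(-22) + (2)·(20) = 238
85·t² − 476·t + 628 = 0  ⇒  m = 238² − 85·628 = 3264
m = 3264 > 0,  v_rel·d = 238 > 0  ⇒  inside

inside=yes margin=3264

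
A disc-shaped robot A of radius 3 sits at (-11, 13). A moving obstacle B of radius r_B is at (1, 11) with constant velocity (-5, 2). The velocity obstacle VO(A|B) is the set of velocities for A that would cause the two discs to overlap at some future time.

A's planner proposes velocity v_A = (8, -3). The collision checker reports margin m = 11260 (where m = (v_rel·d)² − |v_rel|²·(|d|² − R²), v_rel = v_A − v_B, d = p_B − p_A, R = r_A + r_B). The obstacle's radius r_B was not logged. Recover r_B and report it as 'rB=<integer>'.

m = 11260
d = (12, -2);  v_rel = (13, -5),  |v_rel|² = 194
v_rel×d = (13)·(-2) − (-5)·(12) = 34
since m = R²·194 − 34²:  R² = (1156 + 11260) / 194 = 64
R = √64 = 8  ⇒  r_B = 8 − 3 = 5

rB=5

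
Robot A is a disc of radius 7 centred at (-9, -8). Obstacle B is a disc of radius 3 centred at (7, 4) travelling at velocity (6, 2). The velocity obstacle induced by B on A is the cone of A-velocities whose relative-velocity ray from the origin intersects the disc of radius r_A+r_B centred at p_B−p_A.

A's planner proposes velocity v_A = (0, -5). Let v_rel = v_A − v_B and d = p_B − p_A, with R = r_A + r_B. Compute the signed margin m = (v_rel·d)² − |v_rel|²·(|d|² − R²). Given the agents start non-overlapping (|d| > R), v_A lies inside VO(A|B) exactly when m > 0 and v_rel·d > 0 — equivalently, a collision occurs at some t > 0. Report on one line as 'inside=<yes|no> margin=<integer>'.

d = (16, 12),  |d|² = 400;  R = 7+3 = 10,  c = 400−10² = 300
v_rel = (-6, -7),  |v_rel|² = 85;  v_rel·d = (-6)·(16) + (-7)·(12) = -180
85·t² + 360·t + 300 = 0  ⇒  m = (-180)² − 85·300 = 6900
m = 6900 > 0,  v_rel·d = -180 < 0  ⇒  outside

inside=no margin=6900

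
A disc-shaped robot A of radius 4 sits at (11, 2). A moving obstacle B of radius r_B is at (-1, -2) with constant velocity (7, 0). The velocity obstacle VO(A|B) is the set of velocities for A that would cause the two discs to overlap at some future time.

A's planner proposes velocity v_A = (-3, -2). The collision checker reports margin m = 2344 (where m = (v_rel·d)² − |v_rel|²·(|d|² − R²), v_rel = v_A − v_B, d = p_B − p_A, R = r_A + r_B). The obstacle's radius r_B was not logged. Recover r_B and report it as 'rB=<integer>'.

m = 2344
d = (-12, -4);  v_rel = (-10, -2),  |v_rel|² = 104
v_rel×d = (-10)·(-4) − (-2)·(-12) = 16
since m = R²·104 − 16²:  R² = (256 + 2344) / 104 = 25
R = √25 = 5  ⇒  r_B = 5 − 4 = 1

rB=1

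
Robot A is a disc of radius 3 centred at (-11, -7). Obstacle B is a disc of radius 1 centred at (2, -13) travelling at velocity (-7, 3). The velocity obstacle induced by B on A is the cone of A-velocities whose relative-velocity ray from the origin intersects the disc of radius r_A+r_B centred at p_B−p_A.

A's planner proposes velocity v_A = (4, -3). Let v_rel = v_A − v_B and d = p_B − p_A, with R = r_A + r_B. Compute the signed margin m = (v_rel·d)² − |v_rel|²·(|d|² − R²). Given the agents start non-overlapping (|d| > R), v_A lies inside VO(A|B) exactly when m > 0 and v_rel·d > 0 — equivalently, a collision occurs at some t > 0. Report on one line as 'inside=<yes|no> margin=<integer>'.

d = (13, -6),  |d|² = 205;  R = 3+1 = 4,  c = 205−4² = 189
v_rel = (11, -6),  |v_rel|² = 157;  v_rel·d = (11)·(13) + (-6)·(-6) = 179
157·t² − 358·t + 189 = 0  ⇒  m = 179² − 157·189 = 2368
m = 2368 > 0,  v_rel·d = 179 > 0  ⇒  inside

inside=yes margin=2368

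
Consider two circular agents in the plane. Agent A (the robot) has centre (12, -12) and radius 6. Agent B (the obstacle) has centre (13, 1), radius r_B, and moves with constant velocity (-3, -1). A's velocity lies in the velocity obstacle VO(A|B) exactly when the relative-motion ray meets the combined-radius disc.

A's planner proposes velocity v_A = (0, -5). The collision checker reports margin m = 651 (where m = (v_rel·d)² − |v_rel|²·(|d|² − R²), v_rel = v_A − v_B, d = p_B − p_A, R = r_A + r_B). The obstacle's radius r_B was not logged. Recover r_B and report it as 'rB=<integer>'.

m = 651
d = (1, 13);  v_rel = (3, -4),  |v_rel|² = 25
v_rel×d = (3)·(13) − (-4)·(1) = 43
since m = R²·25 − 43²:  R² = (1849 + 651) / 25 = 100
R = √100 = 10  ⇒  r_B = 10 − 6 = 4

rB=4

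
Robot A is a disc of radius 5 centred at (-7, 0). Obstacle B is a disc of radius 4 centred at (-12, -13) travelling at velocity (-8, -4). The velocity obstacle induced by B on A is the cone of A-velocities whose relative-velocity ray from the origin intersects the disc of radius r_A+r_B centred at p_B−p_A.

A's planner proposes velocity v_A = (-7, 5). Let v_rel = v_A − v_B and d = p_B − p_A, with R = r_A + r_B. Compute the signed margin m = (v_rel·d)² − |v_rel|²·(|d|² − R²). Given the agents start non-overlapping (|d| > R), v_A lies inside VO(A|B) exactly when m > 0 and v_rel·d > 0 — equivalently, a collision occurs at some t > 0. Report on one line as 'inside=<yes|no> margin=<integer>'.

d = (-5, -13),  |d|² = 194;  R = 5+4 = 9,  c = 194−9² = 113
v_rel = (1, 9),  |v_rel|² = 82;  v_rel·d = (1)·(-5) + (9)·(-13) = -122
82·t² + 244·t + 113 = 0  ⇒  m = (-122)² − 82·113 = 5618
m = 5618 > 0,  v_rel·d = -122 < 0  ⇒  outside

inside=no margin=5618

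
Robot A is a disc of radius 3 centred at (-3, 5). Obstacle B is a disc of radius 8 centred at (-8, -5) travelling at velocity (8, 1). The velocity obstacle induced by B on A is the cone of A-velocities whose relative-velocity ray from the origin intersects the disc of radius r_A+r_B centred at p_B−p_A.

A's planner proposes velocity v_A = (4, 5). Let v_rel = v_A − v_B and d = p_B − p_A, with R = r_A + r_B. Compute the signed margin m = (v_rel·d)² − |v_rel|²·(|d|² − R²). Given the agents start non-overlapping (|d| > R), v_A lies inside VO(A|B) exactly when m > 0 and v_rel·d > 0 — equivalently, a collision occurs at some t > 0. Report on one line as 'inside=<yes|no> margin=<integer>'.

d = (-5, -10),  |d|² = 125;  R = 3+8 = 11,  c = 125−11² = 4
v_rel = (-4, 4),  |v_rel|² = 32;  v_rel·d = (-4)·(-5) + (4)·(-10) = -20
32·t² + 40·t + 4 = 0  ⇒  m = (-20)² − 32·4 = 272
m = 272 > 0,  v_rel·d = -20 < 0  ⇒  outside

inside=no margin=272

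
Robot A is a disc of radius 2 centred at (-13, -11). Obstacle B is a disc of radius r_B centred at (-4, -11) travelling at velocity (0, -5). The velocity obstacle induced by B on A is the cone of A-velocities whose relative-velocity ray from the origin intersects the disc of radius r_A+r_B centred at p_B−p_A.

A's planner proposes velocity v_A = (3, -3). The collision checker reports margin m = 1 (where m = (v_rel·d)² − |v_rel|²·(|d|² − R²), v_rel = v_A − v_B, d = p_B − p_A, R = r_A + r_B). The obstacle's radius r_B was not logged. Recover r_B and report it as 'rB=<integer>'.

m = 1
d = (9, 0);  v_rel = (3, 2),  |v_rel|² = 13
v_rel×d = (3)·(0) − (2)·(9) = -18
since m = R²·13 − (-18)²:  R² = (324 + 1) / 13 = 25
R = √25 = 5  ⇒  r_B = 5 − 2 = 3

rB=3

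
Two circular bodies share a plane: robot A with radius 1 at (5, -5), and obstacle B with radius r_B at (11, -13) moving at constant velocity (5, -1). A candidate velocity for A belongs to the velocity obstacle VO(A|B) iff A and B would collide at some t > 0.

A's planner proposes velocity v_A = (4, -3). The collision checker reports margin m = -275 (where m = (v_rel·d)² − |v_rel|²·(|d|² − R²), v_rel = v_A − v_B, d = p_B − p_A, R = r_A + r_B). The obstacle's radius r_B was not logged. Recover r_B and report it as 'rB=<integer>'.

m = -275
d = (6, -8);  v_rel = (-1, -2),  |v_rel|² = 5
v_rel×d = (-1)·(-8) − (-2)·(6) = 20
since m = R²·5 − 20²:  R² = (400 + -275) / 5 = 25
R = √25 = 5  ⇒  r_B = 5 − 1 = 4

rB=4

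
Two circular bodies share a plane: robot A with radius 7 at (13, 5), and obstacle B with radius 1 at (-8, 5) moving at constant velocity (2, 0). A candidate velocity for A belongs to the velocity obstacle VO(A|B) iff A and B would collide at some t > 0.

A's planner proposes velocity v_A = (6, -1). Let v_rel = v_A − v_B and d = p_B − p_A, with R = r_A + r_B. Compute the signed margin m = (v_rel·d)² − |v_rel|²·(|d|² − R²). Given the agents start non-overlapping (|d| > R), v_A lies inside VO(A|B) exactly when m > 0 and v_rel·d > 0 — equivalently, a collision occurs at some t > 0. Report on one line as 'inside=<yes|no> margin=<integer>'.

d = (-21, 0),  |d|² = 441;  R = 7+1 = 8,  c = 441−8² = 377
v_rel = (4, -1),  |v_rel|² = 17;  v_rel·d = (4)·(-21) + (-1)·(0) = -84
17·t² + 168·t + 377 = 0  ⇒  m = (-84)² − 17·377 = 647
m = 647 > 0,  v_rel·d = -84 < 0  ⇒  outside

inside=no margin=647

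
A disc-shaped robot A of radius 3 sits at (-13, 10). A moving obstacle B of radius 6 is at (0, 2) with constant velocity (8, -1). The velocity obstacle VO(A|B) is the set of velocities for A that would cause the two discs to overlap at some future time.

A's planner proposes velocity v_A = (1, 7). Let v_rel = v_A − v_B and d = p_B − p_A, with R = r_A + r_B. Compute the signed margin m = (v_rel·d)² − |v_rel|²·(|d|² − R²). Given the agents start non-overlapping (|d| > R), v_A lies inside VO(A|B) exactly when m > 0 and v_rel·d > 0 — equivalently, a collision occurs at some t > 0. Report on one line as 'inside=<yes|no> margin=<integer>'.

d = (13, -8),  |d|² = 233;  R = 3+6 = 9,  c = 233−9² = 152
v_rel = (-7, 8),  |v_rel|² = 113;  v_rel·d = (-7)·(13) + (8)·(-8) = -155
113·t² + 310·t + 152 = 0  ⇒  m = (-155)² − 113·152 = 6849
m = 6849 > 0,  v_rel·d = -155 < 0  ⇒  outside

inside=no margin=6849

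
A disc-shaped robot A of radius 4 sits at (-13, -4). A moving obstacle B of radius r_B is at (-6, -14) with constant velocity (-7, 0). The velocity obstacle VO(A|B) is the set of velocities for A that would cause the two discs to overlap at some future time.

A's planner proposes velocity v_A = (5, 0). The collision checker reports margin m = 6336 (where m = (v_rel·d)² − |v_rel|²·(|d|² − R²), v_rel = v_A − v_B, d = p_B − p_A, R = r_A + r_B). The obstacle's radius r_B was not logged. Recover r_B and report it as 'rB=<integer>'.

m = 6336
d = (7, -10);  v_rel = (12, 0),  |v_rel|² = 144
v_rel×d = (12)·(-10) − (0)·(7) = -120
since m = R²·144 − (-120)²:  R² = (14400 + 6336) / 144 = 144
R = √144 = 12  ⇒  r_B = 12 − 4 = 8

rB=8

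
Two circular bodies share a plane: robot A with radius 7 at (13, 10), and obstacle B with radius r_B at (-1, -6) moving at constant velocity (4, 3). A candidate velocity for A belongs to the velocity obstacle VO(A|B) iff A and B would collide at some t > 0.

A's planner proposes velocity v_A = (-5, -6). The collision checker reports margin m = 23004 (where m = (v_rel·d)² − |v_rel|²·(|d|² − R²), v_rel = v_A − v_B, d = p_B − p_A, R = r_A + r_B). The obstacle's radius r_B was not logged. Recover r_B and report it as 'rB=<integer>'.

m = 23004
d = (-14, -16);  v_rel = (-9, -9),  |v_rel|² = 162
v_rel×d = (-9)·(-16) − (-9)·(-14) = 18
since m = R²·162 − 18²:  R² = (324 + 23004) / 162 = 144
R = √144 = 12  ⇒  r_B = 12 − 7 = 5

rB=5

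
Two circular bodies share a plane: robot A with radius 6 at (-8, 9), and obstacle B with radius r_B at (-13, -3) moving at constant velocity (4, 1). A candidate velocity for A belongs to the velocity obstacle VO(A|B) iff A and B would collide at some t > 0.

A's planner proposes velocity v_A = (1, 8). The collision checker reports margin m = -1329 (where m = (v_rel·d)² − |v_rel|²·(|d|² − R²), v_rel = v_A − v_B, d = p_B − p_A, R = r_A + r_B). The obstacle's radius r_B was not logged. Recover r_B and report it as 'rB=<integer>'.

m = -1329
d = (-5, -12);  v_rel = (-3, 7),  |v_rel|² = 58
v_rel×d = (-3)·(-12) − (7)·(-5) = 71
since m = R²·58 − 71²:  R² = (5041 + -1329) / 58 = 64
R = √64 = 8  ⇒  r_B = 8 − 6 = 2

rB=2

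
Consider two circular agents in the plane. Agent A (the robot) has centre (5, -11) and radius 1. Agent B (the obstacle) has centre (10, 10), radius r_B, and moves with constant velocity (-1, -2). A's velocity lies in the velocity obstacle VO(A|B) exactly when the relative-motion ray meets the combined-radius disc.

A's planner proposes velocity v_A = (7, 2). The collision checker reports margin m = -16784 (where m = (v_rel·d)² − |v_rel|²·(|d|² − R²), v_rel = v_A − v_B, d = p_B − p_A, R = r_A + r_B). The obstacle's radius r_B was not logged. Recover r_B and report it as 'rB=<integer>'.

m = -16784
d = (5, 21);  v_rel = (8, 4),  |v_rel|² = 80
v_rel×d = (8)·(21) − (4)·(5) = 148
since m = R²·80 − 148²:  R² = (21904 + -16784) / 80 = 64
R = √64 = 8  ⇒  r_B = 8 − 1 = 7

rB=7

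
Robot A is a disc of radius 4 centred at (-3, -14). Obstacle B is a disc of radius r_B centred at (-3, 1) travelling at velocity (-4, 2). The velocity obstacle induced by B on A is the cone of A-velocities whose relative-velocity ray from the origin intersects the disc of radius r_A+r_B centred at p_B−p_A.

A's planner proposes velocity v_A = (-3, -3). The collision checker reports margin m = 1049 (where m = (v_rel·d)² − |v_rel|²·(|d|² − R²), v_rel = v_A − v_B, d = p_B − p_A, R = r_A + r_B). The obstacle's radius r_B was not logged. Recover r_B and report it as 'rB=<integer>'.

m = 1049
d = (0, 15);  v_rel = (1, -5),  |v_rel|² = 26
v_rel×d = (1)·(15) − (-5)·(0) = 15
since m = R²·26 − 15²:  R² = (225 + 1049) / 26 = 49
R = √49 = 7  ⇒  r_B = 7 − 4 = 3

rB=3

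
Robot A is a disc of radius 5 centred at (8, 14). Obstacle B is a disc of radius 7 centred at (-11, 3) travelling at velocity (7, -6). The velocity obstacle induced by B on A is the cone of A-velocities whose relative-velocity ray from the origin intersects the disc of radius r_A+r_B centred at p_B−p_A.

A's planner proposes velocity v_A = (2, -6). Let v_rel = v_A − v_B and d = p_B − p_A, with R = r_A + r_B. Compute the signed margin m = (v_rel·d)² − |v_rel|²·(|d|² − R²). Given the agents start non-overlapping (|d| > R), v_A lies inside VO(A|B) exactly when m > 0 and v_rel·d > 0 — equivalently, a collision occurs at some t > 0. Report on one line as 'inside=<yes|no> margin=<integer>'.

d = (-19, -11),  |d|² = 482;  R = 5+7 = 12,  c = 482−12² = 338
v_rel = (-5, 0),  |v_rel|² = 25;  v_rel·d = (-5)·(-19) + (0)·(-11) = 95
25·t² − 190·t + 338 = 0  ⇒  m = 95² − 25·338 = 575
m = 575 > 0,  v_rel·d = 95 > 0  ⇒  inside

inside=yes margin=575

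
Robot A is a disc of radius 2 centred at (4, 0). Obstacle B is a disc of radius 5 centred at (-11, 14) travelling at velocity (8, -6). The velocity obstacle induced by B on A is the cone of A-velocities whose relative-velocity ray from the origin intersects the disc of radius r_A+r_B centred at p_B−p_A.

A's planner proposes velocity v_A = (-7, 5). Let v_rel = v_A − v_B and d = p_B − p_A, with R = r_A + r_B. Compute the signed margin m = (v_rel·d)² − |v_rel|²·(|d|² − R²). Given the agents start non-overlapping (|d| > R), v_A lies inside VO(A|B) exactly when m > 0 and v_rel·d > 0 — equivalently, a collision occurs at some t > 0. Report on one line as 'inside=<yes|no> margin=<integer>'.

d = (-15, 14),  |d|² = 421;  R = 2+5 = 7,  c = 421−7² = 372
v_rel = (-15, 11),  |v_rel|² = 346;  v_rel·d = (-15)·(-15) + (11)·(14) = 379
346·t² − 758·t + 372 = 0  ⇒  m = 379² − 346·372 = 14929
m = 14929 > 0,  v_rel·d = 379 > 0  ⇒  inside

inside=yes margin=14929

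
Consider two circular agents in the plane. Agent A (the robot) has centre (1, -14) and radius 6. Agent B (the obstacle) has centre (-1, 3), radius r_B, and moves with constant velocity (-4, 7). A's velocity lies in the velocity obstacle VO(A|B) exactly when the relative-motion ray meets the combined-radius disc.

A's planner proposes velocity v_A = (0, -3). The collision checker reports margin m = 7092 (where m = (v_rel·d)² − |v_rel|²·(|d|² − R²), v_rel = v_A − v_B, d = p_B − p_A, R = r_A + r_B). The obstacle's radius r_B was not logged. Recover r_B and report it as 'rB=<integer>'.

m = 7092
d = (-2, 17);  v_rel = (4, -10),  |v_rel|² = 116
v_rel×d = (4)·(17) − (-10)·(-2) = 48
since m = R²·116 − 48²:  R² = (2304 + 7092) / 116 = 81
R = √81 = 9  ⇒  r_B = 9 − 6 = 3

rB=3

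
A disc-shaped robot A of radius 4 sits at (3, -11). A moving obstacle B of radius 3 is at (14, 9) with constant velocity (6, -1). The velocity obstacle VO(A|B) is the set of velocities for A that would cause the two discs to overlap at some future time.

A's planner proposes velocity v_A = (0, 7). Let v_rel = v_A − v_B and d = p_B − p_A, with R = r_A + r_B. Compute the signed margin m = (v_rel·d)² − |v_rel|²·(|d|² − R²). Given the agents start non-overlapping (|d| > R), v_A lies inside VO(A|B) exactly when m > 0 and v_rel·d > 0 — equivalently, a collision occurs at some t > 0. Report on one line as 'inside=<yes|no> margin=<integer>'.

d = (11, 20),  |d|² = 521;  R = 4+3 = 7,  c = 521−7² = 472
v_rel = (-6, 8),  |v_rel|² = 100;  v_rel·d = (-6)·(11) + (8)·(20) = 94
100·t² − 188·t + 472 = 0  ⇒  m = 94² − 100·472 = -38364
m = -38364 < 0,  v_rel·d = 94 > 0  ⇒  outside

inside=no margin=-38364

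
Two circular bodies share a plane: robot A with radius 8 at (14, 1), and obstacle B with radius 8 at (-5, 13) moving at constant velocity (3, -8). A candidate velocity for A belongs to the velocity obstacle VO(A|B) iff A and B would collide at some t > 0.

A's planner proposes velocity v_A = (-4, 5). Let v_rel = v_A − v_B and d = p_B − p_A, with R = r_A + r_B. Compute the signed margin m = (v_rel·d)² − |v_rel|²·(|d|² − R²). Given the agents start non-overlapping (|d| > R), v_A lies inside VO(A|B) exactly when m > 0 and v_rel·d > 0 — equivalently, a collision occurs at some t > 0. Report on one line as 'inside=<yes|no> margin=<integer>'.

d = (-19, 12),  |d|² = 505;  R = 8+8 = 16,  c = 505−16² = 249
v_rel = (-7, 13),  |v_rel|² = 218;  v_rel·d = (-7)·(-19) + (13)·(12) = 289
218·t² − 578·t + 249 = 0  ⇒  m = 289² − 218·249 = 29239
m = 29239 > 0,  v_rel·d = 289 > 0  ⇒  inside

inside=yes margin=29239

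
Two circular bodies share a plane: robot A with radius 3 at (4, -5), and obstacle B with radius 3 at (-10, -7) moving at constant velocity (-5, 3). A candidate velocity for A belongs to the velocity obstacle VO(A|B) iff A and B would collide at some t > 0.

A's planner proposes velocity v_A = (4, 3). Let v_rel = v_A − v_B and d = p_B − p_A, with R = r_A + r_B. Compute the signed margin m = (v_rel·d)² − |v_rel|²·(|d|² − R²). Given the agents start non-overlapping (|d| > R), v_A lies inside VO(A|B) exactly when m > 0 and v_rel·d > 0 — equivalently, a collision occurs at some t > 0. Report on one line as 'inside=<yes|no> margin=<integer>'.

d = (-14, -2),  |d|² = 200;  R = 3+3 = 6,  c = 200−6² = 164
v_rel = (9, 0),  |v_rel|² = 81;  v_rel·d = (9)·(-14) + (0)·(-2) = -126
81·t² + 252·t + 164 = 0  ⇒  m = (-126)² − 81·164 = 2592
m = 2592 > 0,  v_rel·d = -126 < 0  ⇒  outside

inside=no margin=2592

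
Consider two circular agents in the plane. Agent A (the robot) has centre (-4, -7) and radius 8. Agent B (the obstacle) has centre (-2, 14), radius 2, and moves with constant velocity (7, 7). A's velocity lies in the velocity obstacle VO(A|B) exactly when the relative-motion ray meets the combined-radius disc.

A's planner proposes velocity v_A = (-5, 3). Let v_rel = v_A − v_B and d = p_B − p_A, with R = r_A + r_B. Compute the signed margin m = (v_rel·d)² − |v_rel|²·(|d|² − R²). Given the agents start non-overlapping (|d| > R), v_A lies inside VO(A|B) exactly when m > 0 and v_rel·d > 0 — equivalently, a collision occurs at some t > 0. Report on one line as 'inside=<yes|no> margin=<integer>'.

d = (2, 21),  |d|² = 445;  R = 8+2 = 10,  c = 445−10² = 345
v_rel = (-12, -4),  |v_rel|² = 160;  v_rel·d = (-12)·(2) + (-4)·(21) = -108
160·t² + 216·t + 345 = 0  ⇒  m = (-108)² − 160·345 = -43536
m = -43536 < 0,  v_rel·d = -108 < 0  ⇒  outside

inside=no margin=-43536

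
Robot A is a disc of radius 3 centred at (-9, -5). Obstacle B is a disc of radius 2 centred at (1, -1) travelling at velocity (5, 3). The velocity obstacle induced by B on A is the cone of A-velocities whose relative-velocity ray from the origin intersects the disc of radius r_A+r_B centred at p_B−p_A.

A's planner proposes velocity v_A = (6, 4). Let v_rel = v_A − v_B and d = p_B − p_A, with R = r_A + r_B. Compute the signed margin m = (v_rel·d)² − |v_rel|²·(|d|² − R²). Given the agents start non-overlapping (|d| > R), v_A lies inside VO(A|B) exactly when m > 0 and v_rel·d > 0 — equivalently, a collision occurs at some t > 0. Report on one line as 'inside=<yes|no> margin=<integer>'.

d = (10, 4),  |d|² = 116;  R = 3+2 = 5,  c = 116−5² = 91
v_rel = (1, 1),  |v_rel|² = 2;  v_rel·d = (1)·(10) + (1)·(4) = 14
2·t² − 28·t + 91 = 0  ⇒  m = 14² − 2·91 = 14
m = 14 > 0,  v_rel·d = 14 > 0  ⇒  inside

inside=yes margin=14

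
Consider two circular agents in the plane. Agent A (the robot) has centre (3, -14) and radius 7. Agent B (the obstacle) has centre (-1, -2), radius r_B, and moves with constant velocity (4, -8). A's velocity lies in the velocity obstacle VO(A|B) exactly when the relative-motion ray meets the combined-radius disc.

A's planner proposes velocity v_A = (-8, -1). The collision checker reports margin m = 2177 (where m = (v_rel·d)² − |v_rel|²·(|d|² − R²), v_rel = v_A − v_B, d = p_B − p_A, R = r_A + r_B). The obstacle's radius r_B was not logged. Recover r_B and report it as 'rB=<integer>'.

m = 2177
d = (-4, 12);  v_rel = (-12, 7),  |v_rel|² = 193
v_rel×d = (-12)·(12) − (7)·(-4) = -116
since m = R²·193 − (-116)²:  R² = (13456 + 2177) / 193 = 81
R = √81 = 9  ⇒  r_B = 9 − 7 = 2

rB=2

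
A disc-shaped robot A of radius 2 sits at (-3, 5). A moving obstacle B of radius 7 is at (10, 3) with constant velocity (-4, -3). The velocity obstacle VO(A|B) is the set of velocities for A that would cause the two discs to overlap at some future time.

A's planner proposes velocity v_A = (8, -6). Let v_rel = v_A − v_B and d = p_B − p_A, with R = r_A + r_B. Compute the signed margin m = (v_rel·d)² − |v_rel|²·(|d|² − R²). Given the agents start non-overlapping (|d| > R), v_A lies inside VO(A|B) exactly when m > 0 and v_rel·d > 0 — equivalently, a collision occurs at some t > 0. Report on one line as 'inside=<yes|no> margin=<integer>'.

d = (13, -2),  |d|² = 173;  R = 2+7 = 9,  c = 173−9² = 92
v_rel = (12, -3),  |v_rel|² = 153;  v_rel·d = (12)·(13) + (-3)·(-2) = 162
153·t² − 324·t + 92 = 0  ⇒  m = 162² − 153·92 = 12168
m = 12168 > 0,  v_rel·d = 162 > 0  ⇒  inside

inside=yes margin=12168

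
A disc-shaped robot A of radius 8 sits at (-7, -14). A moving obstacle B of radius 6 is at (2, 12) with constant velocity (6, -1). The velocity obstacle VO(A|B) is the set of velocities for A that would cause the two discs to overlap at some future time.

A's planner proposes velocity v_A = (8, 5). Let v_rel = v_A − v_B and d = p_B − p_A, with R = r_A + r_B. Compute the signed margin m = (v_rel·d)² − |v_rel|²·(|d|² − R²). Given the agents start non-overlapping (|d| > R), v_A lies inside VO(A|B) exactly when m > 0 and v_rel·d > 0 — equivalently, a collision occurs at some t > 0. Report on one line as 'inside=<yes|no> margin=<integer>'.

d = (9, 26),  |d|² = 757;  R = 8+6 = 14,  c = 757−14² = 561
v_rel = (2, 6),  |v_rel|² = 40;  v_rel·d = (2)·(9) + (6)·(26) = 174
40·t² − 348·t + 561 = 0  ⇒  m = 174² − 40·561 = 7836
m = 7836 > 0,  v_rel·d = 174 > 0  ⇒  inside

inside=yes margin=7836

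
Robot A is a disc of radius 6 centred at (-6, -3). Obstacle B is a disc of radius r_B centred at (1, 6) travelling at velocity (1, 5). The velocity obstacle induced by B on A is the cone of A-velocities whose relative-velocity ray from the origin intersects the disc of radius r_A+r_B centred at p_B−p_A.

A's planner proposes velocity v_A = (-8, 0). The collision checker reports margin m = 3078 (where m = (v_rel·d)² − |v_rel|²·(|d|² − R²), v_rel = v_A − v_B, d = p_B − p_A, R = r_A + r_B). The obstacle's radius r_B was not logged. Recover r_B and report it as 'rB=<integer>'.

m = 3078
d = (7, 9);  v_rel = (-9, -5),  |v_rel|² = 106
v_rel×d = (-9)·(9) − (-5)·(7) = -46
since m = R²·106 − (-46)²:  R² = (2116 + 3078) / 106 = 49
R = √49 = 7  ⇒  r_B = 7 − 6 = 1

rB=1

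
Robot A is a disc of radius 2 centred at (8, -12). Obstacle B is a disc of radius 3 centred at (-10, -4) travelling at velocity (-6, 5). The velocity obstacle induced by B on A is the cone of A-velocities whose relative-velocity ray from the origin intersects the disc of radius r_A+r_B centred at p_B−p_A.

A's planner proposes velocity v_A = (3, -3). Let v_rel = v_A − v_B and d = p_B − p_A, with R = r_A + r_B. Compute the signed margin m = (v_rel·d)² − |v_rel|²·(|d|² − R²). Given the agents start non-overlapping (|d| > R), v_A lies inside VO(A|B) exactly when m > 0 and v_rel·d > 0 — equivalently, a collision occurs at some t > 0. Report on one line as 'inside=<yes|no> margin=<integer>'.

d = (-18, 8),  |d|² = 388;  R = 2+3 = 5,  c = 388−5² = 363
v_rel = (9, -8),  |v_rel|² = 145;  v_rel·d = (9)·(-18) + (-8)·(8) = -226
145·t² + 452·t + 363 = 0  ⇒  m = (-226)² − 145·363 = -1559
m = -1559 < 0,  v_rel·d = -226 < 0  ⇒  outside

inside=no margin=-1559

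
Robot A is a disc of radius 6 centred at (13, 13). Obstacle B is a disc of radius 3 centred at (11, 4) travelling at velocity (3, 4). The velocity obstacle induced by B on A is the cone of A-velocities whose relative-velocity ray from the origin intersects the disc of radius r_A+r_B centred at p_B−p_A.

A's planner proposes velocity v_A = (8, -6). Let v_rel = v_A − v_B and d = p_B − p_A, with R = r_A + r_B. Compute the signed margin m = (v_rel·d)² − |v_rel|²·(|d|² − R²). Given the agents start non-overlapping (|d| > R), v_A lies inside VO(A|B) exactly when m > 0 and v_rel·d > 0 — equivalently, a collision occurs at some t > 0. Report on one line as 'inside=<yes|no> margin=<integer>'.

d = (-2, -9),  |d|² = 85;  R = 6+3 = 9,  c = 85−9² = 4
v_rel = (5, -10),  |v_rel|² = 125;  v_rel·d = (5)·(-2) + (-10)·(-9) = 80
125·t² − 160·t + 4 = 0  ⇒  m = 80² − 125·4 = 5900
m = 5900 > 0,  v_rel·d = 80 > 0  ⇒  inside

inside=yes margin=5900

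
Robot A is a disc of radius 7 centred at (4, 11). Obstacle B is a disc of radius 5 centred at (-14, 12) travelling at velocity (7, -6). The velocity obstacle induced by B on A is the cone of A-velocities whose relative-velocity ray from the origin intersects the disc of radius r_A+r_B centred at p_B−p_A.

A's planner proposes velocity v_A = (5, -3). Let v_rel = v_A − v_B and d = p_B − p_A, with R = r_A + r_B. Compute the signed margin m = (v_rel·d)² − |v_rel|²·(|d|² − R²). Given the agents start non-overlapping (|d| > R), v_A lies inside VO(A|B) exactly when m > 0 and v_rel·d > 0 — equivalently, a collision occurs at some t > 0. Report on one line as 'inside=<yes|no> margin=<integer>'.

d = (-18, 1),  |d|² = 325;  R = 7+5 = 12,  c = 325−12² = 181
v_rel = (-2, 3),  |v_rel|² = 13;  v_rel·d = (-2)·(-18) + (3)·(1) = 39
13·t² − 78·t + 181 = 0  ⇒  m = 39² − 13·181 = -832
m = -832 < 0,  v_rel·d = 39 > 0  ⇒  outside

inside=no margin=-832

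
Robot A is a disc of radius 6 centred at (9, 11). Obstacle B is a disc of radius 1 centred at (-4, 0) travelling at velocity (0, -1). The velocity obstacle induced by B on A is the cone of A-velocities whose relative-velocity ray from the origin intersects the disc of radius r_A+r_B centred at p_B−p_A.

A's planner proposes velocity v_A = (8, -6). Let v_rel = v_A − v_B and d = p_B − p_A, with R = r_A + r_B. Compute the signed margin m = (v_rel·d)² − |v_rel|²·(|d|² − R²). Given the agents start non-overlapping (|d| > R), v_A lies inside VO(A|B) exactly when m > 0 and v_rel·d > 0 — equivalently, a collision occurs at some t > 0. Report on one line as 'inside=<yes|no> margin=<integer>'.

d = (-13, -11),  |d|² = 290;  R = 6+1 = 7,  c = 290−7² = 241
v_rel = (8, -5),  |v_rel|² = 89;  v_rel·d = (8)·(-13) + (-5)·(-11) = -49
89·t² + 98·t + 241 = 0  ⇒  m = (-49)² − 89·241 = -19048
m = -19048 < 0,  v_rel·d = -49 < 0  ⇒  outside

inside=no margin=-19048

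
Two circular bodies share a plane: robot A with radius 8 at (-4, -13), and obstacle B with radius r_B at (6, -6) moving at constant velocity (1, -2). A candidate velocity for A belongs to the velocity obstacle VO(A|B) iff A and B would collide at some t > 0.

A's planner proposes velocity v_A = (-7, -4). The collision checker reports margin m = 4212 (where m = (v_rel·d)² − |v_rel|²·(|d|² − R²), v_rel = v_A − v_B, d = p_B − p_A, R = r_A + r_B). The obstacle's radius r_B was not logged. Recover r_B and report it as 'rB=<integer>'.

m = 4212
d = (10, 7);  v_rel = (-8, -2),  |v_rel|² = 68
v_rel×d = (-8)·(7) − (-2)·(10) = -36
since m = R²·68 − (-36)²:  R² = (1296 + 4212) / 68 = 81
R = √81 = 9  ⇒  r_B = 9 − 8 = 1

rB=1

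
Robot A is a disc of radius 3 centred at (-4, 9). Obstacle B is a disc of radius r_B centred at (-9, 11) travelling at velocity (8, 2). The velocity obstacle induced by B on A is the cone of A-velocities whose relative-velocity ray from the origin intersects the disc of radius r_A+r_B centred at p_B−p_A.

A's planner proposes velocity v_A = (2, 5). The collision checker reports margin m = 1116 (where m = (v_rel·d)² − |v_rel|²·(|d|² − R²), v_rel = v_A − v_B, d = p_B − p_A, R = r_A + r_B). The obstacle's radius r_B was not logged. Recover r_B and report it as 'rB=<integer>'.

m = 1116
d = (-5, 2);  v_rel = (-6, 3),  |v_rel|² = 45
v_rel×d = (-6)·(2) − (3)·(-5) = 3
since m = R²·45 − 3²:  R² = (9 + 1116) / 45 = 25
R = √25 = 5  ⇒  r_B = 5 − 3 = 2

rB=2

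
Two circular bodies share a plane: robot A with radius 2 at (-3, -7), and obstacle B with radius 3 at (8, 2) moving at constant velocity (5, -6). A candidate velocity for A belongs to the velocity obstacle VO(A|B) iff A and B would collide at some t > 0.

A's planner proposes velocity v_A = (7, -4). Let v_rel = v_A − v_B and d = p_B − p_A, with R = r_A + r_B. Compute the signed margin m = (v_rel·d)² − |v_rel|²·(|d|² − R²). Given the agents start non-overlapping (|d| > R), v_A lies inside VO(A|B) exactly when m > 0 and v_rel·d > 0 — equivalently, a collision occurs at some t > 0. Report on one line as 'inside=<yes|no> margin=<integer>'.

d = (11, 9),  |d|² = 202;  R = 2+3 = 5,  c = 202−5² = 177
v_rel = (2, 2),  |v_rel|² = 8;  v_rel·d = (2)·(11) + (2)·(9) = 40
8·t² − 80·t + 177 = 0  ⇒  m = 40² − 8·177 = 184
m = 184 > 0,  v_rel·d = 40 > 0  ⇒  inside

inside=yes margin=184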